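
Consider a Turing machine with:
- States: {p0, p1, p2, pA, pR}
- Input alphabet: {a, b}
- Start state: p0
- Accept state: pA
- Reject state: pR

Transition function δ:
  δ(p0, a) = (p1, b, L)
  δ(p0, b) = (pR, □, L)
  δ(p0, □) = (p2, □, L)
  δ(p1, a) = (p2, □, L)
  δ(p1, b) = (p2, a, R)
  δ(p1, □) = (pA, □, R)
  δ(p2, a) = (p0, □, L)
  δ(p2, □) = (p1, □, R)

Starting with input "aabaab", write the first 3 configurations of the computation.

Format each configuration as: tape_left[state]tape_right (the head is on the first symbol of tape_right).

Transitions applied:
Step 1: δ(p0, a) = (p1, b, L)
Step 2: δ(p1, □) = (pA, □, R)

The first 3 configurations are:
[p0]aabaab ⊢ [p1]□babaab ⊢ □[pA]babaab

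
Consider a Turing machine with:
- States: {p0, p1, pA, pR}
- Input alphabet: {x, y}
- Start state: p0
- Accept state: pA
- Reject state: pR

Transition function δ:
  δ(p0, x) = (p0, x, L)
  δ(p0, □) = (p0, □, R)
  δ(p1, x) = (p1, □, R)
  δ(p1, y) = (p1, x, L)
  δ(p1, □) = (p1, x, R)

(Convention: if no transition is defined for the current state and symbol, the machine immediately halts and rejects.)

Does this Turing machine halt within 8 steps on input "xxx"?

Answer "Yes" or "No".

Execution trace:
Initial: [p0]xxx
Step 1: δ(p0, x) = (p0, x, L) → [p0]□xxx
Step 2: δ(p0, □) = (p0, □, R) → □[p0]xxx
Step 3: δ(p0, x) = (p0, x, L) → [p0]□xxx
Step 4: δ(p0, □) = (p0, □, R) → □[p0]xxx
Step 5: δ(p0, x) = (p0, x, L) → [p0]□xxx
Step 6: δ(p0, □) = (p0, □, R) → □[p0]xxx
Step 7: δ(p0, x) = (p0, x, L) → [p0]□xxx
Step 8: δ(p0, □) = (p0, □, R) → □[p0]xxx

The machine has not reached a halting state after 8 steps.
The machine did not halt within the 8-step bound.

Answer: No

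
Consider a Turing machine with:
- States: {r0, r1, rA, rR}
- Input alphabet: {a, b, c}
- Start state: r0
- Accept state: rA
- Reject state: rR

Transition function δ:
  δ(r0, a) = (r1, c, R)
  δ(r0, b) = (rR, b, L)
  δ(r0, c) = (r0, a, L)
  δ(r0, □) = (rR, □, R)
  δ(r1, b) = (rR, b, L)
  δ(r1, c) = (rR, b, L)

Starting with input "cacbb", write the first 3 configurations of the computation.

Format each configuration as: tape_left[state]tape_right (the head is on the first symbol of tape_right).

Transitions applied:
Step 1: δ(r0, c) = (r0, a, L)
Step 2: δ(r0, □) = (rR, □, R)

The first 3 configurations are:
[r0]cacbb ⊢ [r0]□aacbb ⊢ □[rR]aacbb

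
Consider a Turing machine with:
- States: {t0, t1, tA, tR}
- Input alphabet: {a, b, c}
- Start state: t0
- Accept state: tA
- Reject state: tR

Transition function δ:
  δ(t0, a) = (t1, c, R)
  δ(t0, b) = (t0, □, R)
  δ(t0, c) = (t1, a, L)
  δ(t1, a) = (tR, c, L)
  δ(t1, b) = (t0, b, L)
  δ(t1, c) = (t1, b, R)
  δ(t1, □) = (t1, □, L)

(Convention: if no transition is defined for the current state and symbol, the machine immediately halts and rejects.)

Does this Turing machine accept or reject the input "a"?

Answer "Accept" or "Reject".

Execution trace:
Initial: [t0]a
Step 1: δ(t0, a) = (t1, c, R) → c[t1]□
Step 2: δ(t1, □) = (t1, □, L) → [t1]c□
Step 3: δ(t1, c) = (t1, b, R) → b[t1]□
Step 4: δ(t1, □) = (t1, □, L) → [t1]b□
Step 5: δ(t1, b) = (t0, b, L) → [t0]□b□

No transition is defined for δ(t0, □). By convention the machine halts and rejects.

Answer: Reject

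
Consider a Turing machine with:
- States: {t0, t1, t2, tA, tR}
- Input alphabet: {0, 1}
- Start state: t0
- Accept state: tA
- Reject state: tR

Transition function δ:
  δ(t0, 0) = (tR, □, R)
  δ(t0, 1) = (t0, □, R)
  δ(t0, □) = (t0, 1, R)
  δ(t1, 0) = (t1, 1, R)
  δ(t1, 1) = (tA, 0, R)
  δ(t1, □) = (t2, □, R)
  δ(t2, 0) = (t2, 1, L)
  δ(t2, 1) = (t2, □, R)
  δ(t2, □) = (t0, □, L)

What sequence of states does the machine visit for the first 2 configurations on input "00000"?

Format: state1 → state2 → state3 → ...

Execution trace:
Initial: [t0]00000
Step 1: δ(t0, 0) = (tR, □, R) → □[tR]0000

The machine reaches the reject state tR and halts.

State sequence: t0 → tR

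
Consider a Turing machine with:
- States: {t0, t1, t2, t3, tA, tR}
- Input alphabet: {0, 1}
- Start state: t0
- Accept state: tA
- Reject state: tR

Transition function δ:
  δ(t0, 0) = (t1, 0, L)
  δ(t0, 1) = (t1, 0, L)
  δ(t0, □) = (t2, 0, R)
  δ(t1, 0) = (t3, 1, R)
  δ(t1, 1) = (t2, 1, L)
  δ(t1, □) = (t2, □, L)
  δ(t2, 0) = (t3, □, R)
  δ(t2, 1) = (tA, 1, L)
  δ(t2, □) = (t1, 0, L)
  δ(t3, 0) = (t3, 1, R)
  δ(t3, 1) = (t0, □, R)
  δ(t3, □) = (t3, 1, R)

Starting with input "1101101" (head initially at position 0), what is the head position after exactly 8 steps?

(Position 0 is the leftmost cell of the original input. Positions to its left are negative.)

Execution trace (head position shown):
Step 0: [t0]1101101  (head at position 0)
Step 1: move left → [t1]□0101101  (head at position -1)
Step 2: move left → [t2]□□0101101  (head at position -2)
Step 3: move left → [t1]□0□0101101  (head at position -3)
Step 4: move left → [t2]□□0□0101101  (head at position -4)
Step 5: move left → [t1]□0□0□0101101  (head at position -5)
Step 6: move left → [t2]□□0□0□0101101  (head at position -6)
Step 7: move left → [t1]□0□0□0□0101101  (head at position -7)
Step 8: move left → [t2]□□0□0□0□0101101  (head at position -8)

After 8 steps, the head is at position -8.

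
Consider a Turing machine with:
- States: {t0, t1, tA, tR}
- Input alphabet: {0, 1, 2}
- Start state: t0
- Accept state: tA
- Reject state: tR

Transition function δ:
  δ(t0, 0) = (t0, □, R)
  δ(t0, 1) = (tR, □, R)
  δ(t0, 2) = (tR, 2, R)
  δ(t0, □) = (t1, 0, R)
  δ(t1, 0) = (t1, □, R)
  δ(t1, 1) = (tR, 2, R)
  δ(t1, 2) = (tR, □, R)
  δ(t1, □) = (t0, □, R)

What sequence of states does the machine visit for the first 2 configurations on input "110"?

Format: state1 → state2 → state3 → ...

Execution trace:
Initial: [t0]110
Step 1: δ(t0, 1) = (tR, □, R) → □[tR]10

The machine reaches the reject state tR and halts.

State sequence: t0 → tR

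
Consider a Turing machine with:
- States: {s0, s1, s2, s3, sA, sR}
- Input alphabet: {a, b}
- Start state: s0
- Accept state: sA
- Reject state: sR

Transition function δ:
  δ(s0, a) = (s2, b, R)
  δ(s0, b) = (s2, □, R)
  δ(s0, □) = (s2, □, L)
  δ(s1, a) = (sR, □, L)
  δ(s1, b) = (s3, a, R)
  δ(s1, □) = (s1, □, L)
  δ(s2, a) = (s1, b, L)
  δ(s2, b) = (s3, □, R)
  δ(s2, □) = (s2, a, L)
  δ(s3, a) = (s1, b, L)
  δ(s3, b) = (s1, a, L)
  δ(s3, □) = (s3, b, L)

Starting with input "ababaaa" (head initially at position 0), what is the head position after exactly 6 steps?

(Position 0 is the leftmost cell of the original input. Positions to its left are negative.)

Execution trace (head position shown):
Step 0: [s0]ababaaa  (head at position 0)
Step 1: move right → b[s2]babaaa  (head at position 1)
Step 2: move right → b□[s3]abaaa  (head at position 2)
Step 3: move left → b[s1]□bbaaa  (head at position 1)
Step 4: move left → [s1]b□bbaaa  (head at position 0)
Step 5: move right → a[s3]□bbaaa  (head at position 1)
Step 6: move left → [s3]abbbaaa  (head at position 0)

After 6 steps, the head is at position 0.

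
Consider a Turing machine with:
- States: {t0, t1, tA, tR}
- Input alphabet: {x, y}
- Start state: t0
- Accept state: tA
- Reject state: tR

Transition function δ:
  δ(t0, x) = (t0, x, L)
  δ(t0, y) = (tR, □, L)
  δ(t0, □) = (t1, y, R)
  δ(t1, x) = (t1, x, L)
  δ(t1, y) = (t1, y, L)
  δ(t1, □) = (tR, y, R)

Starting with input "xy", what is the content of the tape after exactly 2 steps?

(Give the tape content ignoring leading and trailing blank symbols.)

Execution trace:
Initial: [t0]xy
Step 1: δ(t0, x) = (t0, x, L) → [t0]□xy
Step 2: δ(t0, □) = (t1, y, R) → y[t1]xy

After 2 steps, the tape (ignoring leading/trailing blanks) is: yxy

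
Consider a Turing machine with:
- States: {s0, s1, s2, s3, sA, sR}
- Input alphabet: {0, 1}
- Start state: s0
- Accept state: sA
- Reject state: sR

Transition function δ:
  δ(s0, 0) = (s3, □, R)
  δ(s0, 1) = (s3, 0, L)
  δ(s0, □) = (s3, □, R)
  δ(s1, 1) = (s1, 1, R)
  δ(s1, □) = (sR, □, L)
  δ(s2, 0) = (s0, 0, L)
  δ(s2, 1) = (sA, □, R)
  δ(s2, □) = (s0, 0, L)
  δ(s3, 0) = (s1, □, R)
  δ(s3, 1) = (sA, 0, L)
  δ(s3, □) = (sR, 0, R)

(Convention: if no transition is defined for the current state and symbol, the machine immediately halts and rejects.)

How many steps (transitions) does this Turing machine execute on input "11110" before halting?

Execution trace:
Initial: [s0]11110
Step 1: δ(s0, 1) = (s3, 0, L) → [s3]□01110
Step 2: δ(s3, □) = (sR, 0, R) → 0[sR]01110

The machine reaches the reject state sR and halts.

The machine executed 2 steps before halting.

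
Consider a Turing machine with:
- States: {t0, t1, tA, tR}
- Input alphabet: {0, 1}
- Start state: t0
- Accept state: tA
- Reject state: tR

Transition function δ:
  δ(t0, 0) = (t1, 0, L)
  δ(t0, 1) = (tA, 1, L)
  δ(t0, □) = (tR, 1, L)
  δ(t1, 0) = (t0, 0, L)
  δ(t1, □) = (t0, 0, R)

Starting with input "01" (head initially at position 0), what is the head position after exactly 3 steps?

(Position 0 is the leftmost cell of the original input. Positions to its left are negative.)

Execution trace (head position shown):
Step 0: [t0]01  (head at position 0)
Step 1: move left → [t1]□01  (head at position -1)
Step 2: move right → 0[t0]01  (head at position 0)
Step 3: move left → [t1]001  (head at position -1)

After 3 steps, the head is at position -1.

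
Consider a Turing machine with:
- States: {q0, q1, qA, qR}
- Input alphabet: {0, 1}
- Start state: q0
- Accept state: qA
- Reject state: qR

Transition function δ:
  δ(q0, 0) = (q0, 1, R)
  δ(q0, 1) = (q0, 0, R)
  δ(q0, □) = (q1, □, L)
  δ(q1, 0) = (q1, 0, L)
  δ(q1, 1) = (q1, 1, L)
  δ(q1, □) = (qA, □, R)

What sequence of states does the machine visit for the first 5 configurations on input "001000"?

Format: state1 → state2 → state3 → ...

Execution trace:
Initial: [q0]001000
Step 1: δ(q0, 0) = (q0, 1, R) → 1[q0]01000
Step 2: δ(q0, 0) = (q0, 1, R) → 11[q0]1000
Step 3: δ(q0, 1) = (q0, 0, R) → 110[q0]000
Step 4: δ(q0, 0) = (q0, 1, R) → 1101[q0]00

State sequence: q0 → q0 → q0 → q0 → q0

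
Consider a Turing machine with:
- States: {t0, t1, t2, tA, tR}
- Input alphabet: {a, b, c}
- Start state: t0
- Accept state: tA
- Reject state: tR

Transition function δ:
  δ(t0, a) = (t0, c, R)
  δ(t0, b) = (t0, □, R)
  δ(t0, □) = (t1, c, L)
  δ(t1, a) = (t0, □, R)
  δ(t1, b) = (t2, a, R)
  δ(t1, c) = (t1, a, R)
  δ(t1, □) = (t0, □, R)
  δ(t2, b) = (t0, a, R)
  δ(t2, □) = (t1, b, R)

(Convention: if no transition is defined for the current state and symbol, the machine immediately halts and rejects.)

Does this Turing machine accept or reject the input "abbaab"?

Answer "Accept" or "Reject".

Execution trace:
Initial: [t0]abbaab
Step 1: δ(t0, a) = (t0, c, R) → c[t0]bbaab
Step 2: δ(t0, b) = (t0, □, R) → c□[t0]baab
Step 3: δ(t0, b) = (t0, □, R) → c□□[t0]aab
Step 4: δ(t0, a) = (t0, c, R) → c□□c[t0]ab
Step 5: δ(t0, a) = (t0, c, R) → c□□cc[t0]b
Step 6: δ(t0, b) = (t0, □, R) → c□□cc□[t0]□
Step 7: δ(t0, □) = (t1, c, L) → c□□cc[t1]□c
Step 8: δ(t1, □) = (t0, □, R) → c□□cc□[t0]c

No transition is defined for δ(t0, c). By convention the machine halts and rejects.

Answer: Reject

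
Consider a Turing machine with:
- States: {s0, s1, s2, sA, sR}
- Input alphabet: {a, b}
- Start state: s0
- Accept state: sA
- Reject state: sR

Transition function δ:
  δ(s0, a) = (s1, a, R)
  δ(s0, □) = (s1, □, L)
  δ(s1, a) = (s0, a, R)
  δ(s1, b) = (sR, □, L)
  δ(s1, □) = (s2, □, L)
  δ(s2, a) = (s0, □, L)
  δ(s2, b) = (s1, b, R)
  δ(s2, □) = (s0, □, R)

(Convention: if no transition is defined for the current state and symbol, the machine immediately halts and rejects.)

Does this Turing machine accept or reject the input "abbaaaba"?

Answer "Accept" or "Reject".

Execution trace:
Initial: [s0]abbaaaba
Step 1: δ(s0, a) = (s1, a, R) → a[s1]bbaaaba
Step 2: δ(s1, b) = (sR, □, L) → [sR]a□baaaba

The machine reaches the reject state sR and halts.

Answer: Reject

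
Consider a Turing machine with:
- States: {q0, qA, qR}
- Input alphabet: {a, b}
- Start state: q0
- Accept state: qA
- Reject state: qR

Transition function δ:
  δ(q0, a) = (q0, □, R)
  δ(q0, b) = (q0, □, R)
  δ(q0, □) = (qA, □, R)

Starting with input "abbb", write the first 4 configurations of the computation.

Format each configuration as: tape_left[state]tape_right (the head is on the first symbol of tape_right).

Transitions applied:
Step 1: δ(q0, a) = (q0, □, R)
Step 2: δ(q0, b) = (q0, □, R)
Step 3: δ(q0, b) = (q0, □, R)

The first 4 configurations are:
[q0]abbb ⊢ □[q0]bbb ⊢ □□[q0]bb ⊢ □□□[q0]b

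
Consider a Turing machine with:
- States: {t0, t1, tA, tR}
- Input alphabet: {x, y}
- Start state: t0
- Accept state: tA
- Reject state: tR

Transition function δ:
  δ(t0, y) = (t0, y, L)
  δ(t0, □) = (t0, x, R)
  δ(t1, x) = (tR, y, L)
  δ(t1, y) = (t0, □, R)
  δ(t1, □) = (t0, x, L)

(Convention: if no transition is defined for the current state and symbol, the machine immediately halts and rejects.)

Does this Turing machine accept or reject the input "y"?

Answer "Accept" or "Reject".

Execution trace:
Initial: [t0]y
Step 1: δ(t0, y) = (t0, y, L) → [t0]□y
Step 2: δ(t0, □) = (t0, x, R) → x[t0]y
Step 3: δ(t0, y) = (t0, y, L) → [t0]xy

No transition is defined for δ(t0, x). By convention the machine halts and rejects.

Answer: Reject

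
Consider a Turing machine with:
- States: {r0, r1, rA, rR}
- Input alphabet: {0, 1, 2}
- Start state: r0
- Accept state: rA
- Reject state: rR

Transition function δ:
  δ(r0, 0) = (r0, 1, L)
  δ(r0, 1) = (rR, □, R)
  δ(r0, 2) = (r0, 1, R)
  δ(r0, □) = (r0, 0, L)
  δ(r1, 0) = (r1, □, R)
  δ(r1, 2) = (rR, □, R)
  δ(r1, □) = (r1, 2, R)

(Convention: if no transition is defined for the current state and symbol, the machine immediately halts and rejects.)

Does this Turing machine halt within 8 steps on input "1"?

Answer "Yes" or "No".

Execution trace:
Initial: [r0]1
Step 1: δ(r0, 1) = (rR, □, R) → □[rR]□

The machine reaches the reject state rR and halts.
The machine halted after 1 step (within the 8-step bound).

Answer: Yes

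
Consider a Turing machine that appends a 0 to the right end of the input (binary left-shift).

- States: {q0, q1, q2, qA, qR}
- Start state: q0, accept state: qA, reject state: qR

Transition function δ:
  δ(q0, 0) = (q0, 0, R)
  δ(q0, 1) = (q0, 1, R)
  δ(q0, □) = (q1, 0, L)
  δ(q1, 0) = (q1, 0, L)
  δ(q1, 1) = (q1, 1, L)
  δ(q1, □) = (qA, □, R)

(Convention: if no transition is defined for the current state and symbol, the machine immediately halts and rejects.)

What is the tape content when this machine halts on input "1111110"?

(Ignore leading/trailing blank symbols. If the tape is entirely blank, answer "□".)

Execution trace:
Initial: [q0]1111110
Step 1: δ(q0, 1) = (q0, 1, R) → 1[q0]111110
Step 2: δ(q0, 1) = (q0, 1, R) → 11[q0]11110
Step 3: δ(q0, 1) = (q0, 1, R) → 111[q0]1110
Step 4: δ(q0, 1) = (q0, 1, R) → 1111[q0]110
Step 5: δ(q0, 1) = (q0, 1, R) → 11111[q0]10
Step 6: δ(q0, 1) = (q0, 1, R) → 111111[q0]0
Step 7: δ(q0, 0) = (q0, 0, R) → 1111110[q0]□
Step 8: δ(q0, □) = (q1, 0, L) → 111111[q1]00
Step 9: δ(q1, 0) = (q1, 0, L) → 11111[q1]100
Step 10: δ(q1, 1) = (q1, 1, L) → 1111[q1]1100
Step 11: δ(q1, 1) = (q1, 1, L) → 111[q1]11100
Step 12: δ(q1, 1) = (q1, 1, L) → 11[q1]111100
Step 13: δ(q1, 1) = (q1, 1, L) → 1[q1]1111100
Step 14: δ(q1, 1) = (q1, 1, L) → [q1]11111100
Step 15: δ(q1, 1) = (q1, 1, L) → [q1]□11111100
Step 16: δ(q1, □) = (qA, □, R) → □[qA]11111100

The machine reaches the accept state qA and halts.

Final tape (ignoring leading/trailing blanks): 11111100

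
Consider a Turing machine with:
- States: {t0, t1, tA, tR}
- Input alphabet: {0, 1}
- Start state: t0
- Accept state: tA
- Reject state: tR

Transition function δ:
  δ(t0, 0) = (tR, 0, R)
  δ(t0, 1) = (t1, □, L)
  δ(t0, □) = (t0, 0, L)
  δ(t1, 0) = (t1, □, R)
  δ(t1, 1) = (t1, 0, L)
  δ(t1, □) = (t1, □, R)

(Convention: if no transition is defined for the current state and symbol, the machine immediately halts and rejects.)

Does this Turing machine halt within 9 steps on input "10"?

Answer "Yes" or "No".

Execution trace:
Initial: [t0]10
Step 1: δ(t0, 1) = (t1, □, L) → [t1]□□0
Step 2: δ(t1, □) = (t1, □, R) → □[t1]□0
Step 3: δ(t1, □) = (t1, □, R) → □□[t1]0
Step 4: δ(t1, 0) = (t1, □, R) → □□□[t1]□
Step 5: δ(t1, □) = (t1, □, R) → □□□□[t1]□
Step 6: δ(t1, □) = (t1, □, R) → □□□□□[t1]□
Step 7: δ(t1, □) = (t1, □, R) → □□□□□□[t1]□
Step 8: δ(t1, □) = (t1, □, R) → □□□□□□□[t1]□
Step 9: δ(t1, □) = (t1, □, R) → □□□□□□□□[t1]□

The machine has not reached a halting state after 9 steps.
The machine did not halt within the 9-step bound.

Answer: No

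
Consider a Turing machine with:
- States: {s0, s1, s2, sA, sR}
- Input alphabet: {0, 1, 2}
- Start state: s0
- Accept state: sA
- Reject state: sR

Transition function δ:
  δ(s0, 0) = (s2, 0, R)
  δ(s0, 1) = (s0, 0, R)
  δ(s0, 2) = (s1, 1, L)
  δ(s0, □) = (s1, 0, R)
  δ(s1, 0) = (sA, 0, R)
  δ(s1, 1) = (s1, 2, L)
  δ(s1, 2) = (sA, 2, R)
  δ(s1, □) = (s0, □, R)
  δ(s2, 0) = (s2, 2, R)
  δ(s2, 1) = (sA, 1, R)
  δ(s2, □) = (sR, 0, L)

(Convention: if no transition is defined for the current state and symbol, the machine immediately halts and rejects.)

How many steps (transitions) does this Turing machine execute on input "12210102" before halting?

Execution trace:
Initial: [s0]12210102
Step 1: δ(s0, 1) = (s0, 0, R) → 0[s0]2210102
Step 2: δ(s0, 2) = (s1, 1, L) → [s1]01210102
Step 3: δ(s1, 0) = (sA, 0, R) → 0[sA]1210102

The machine reaches the accept state sA and halts.

The machine executed 3 steps before halting.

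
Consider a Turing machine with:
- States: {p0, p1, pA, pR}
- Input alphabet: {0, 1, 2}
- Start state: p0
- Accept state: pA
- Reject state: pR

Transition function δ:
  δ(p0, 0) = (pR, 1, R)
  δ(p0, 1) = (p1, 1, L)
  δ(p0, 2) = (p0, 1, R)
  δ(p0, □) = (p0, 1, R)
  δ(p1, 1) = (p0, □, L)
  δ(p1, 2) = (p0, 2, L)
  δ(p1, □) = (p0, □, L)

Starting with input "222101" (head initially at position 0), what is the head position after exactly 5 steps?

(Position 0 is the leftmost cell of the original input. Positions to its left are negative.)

Execution trace (head position shown):
Step 0: [p0]222101  (head at position 0)
Step 1: move right → 1[p0]22101  (head at position 1)
Step 2: move right → 11[p0]2101  (head at position 2)
Step 3: move right → 111[p0]101  (head at position 3)
Step 4: move left → 11[p1]1101  (head at position 2)
Step 5: move left → 1[p0]1□101  (head at position 1)

After 5 steps, the head is at position 1.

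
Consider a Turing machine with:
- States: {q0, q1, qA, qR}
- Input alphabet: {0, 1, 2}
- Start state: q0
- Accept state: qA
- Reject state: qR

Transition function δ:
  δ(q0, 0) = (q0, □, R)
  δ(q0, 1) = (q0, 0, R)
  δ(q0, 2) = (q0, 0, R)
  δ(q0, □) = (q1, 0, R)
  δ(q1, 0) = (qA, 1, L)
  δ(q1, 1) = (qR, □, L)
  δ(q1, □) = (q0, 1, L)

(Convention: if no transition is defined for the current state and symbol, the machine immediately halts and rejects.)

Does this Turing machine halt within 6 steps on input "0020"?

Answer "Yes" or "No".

Execution trace:
Initial: [q0]0020
Step 1: δ(q0, 0) = (q0, □, R) → □[q0]020
Step 2: δ(q0, 0) = (q0, □, R) → □□[q0]20
Step 3: δ(q0, 2) = (q0, 0, R) → □□0[q0]0
Step 4: δ(q0, 0) = (q0, □, R) → □□0□[q0]□
Step 5: δ(q0, □) = (q1, 0, R) → □□0□0[q1]□
Step 6: δ(q1, □) = (q0, 1, L) → □□0□[q0]01

The machine has not reached a halting state after 6 steps.
The machine did not halt within the 6-step bound.

Answer: No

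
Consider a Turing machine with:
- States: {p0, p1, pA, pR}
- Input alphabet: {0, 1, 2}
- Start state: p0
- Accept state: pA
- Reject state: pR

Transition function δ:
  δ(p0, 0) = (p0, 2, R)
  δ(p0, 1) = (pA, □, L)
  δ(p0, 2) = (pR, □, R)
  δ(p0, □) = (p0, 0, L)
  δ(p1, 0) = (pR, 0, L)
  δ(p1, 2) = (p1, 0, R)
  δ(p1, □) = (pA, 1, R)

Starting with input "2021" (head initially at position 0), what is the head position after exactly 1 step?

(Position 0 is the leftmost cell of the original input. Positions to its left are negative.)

Execution trace (head position shown):
Step 0: [p0]2021  (head at position 0)
Step 1: move right → □[pR]021  (head at position 1)

After 1 step, the head is at position 1.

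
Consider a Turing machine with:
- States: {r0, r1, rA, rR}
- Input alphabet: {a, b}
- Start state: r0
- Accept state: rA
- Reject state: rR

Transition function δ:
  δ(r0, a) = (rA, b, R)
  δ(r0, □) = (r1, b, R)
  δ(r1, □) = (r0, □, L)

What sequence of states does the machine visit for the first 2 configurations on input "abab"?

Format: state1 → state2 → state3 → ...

Execution trace:
Initial: [r0]abab
Step 1: δ(r0, a) = (rA, b, R) → b[rA]bab

The machine reaches the accept state rA and halts.

State sequence: r0 → rA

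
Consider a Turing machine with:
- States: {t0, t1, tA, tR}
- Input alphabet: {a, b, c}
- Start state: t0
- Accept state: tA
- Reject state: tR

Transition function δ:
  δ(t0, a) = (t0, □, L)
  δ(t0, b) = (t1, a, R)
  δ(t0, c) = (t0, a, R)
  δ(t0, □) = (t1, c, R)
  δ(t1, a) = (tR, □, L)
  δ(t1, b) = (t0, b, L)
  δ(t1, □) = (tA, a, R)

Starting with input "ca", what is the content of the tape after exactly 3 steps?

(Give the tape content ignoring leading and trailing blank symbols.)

Execution trace:
Initial: [t0]ca
Step 1: δ(t0, c) = (t0, a, R) → a[t0]a
Step 2: δ(t0, a) = (t0, □, L) → [t0]a□
Step 3: δ(t0, a) = (t0, □, L) → [t0]□□□

After 3 steps, the tape (ignoring leading/trailing blanks) is: □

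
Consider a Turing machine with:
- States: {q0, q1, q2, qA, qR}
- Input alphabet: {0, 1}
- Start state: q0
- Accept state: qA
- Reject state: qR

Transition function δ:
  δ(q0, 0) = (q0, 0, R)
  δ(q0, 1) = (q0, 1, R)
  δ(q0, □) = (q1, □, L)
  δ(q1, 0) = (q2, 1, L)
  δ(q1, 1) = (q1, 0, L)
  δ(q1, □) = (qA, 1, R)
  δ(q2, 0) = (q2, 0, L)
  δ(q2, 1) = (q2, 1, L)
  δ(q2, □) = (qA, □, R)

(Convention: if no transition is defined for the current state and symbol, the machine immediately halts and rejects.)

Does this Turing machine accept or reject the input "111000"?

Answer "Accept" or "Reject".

Execution trace:
Initial: [q0]111000
Step 1: δ(q0, 1) = (q0, 1, R) → 1[q0]11000
Step 2: δ(q0, 1) = (q0, 1, R) → 11[q0]1000
Step 3: δ(q0, 1) = (q0, 1, R) → 111[q0]000
Step 4: δ(q0, 0) = (q0, 0, R) → 1110[q0]00
Step 5: δ(q0, 0) = (q0, 0, R) → 11100[q0]0
Step 6: δ(q0, 0) = (q0, 0, R) → 111000[q0]□
Step 7: δ(q0, □) = (q1, □, L) → 11100[q1]0□
Step 8: δ(q1, 0) = (q2, 1, L) → 1110[q2]01□
Step 9: δ(q2, 0) = (q2, 0, L) → 111[q2]001□
Step 10: δ(q2, 0) = (q2, 0, L) → 11[q2]1001□
Step 11: δ(q2, 1) = (q2, 1, L) → 1[q2]11001□
Step 12: δ(q2, 1) = (q2, 1, L) → [q2]111001□
Step 13: δ(q2, 1) = (q2, 1, L) → [q2]□111001□
Step 14: δ(q2, □) = (qA, □, R) → □[qA]111001□

The machine reaches the accept state qA and halts.

Answer: Accept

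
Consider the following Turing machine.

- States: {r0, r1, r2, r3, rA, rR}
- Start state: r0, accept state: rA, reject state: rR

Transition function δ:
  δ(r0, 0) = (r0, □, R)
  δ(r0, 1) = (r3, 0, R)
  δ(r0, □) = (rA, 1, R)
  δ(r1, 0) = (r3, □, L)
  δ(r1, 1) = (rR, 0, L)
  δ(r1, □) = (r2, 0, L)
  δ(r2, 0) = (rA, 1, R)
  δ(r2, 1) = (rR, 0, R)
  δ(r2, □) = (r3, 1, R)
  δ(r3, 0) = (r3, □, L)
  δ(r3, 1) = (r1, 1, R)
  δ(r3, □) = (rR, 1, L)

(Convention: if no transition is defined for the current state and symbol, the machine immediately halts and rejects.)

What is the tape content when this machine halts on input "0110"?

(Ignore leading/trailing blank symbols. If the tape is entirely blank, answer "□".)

Execution trace:
Initial: [r0]0110
Step 1: δ(r0, 0) = (r0, □, R) → □[r0]110
Step 2: δ(r0, 1) = (r3, 0, R) → □0[r3]10
Step 3: δ(r3, 1) = (r1, 1, R) → □01[r1]0
Step 4: δ(r1, 0) = (r3, □, L) → □0[r3]1□
Step 5: δ(r3, 1) = (r1, 1, R) → □01[r1]□
Step 6: δ(r1, □) = (r2, 0, L) → □0[r2]10
Step 7: δ(r2, 1) = (rR, 0, R) → □00[rR]0

The machine reaches the reject state rR and halts.

Final tape (ignoring leading/trailing blanks): 000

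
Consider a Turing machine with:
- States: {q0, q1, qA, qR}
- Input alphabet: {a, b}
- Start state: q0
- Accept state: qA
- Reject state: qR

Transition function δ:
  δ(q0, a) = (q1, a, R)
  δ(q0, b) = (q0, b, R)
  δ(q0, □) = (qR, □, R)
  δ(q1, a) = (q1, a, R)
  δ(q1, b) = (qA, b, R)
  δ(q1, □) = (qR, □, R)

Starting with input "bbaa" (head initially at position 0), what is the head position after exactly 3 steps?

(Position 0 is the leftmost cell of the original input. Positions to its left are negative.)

Execution trace (head position shown):
Step 0: [q0]bbaa  (head at position 0)
Step 1: move right → b[q0]baa  (head at position 1)
Step 2: move right → bb[q0]aa  (head at position 2)
Step 3: move right → bba[q1]a  (head at position 3)

After 3 steps, the head is at position 3.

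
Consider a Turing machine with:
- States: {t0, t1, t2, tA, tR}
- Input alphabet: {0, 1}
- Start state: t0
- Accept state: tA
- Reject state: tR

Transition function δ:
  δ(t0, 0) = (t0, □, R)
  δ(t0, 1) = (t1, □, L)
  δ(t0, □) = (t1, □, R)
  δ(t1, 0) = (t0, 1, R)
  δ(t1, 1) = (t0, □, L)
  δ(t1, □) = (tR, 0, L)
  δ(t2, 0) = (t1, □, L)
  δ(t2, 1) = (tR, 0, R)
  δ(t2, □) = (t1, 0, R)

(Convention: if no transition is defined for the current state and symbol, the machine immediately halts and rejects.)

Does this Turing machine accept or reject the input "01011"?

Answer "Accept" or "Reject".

Execution trace:
Initial: [t0]01011
Step 1: δ(t0, 0) = (t0, □, R) → □[t0]1011
Step 2: δ(t0, 1) = (t1, □, L) → [t1]□□011
Step 3: δ(t1, □) = (tR, 0, L) → [tR]□0□011

The machine reaches the reject state tR and halts.

Answer: Reject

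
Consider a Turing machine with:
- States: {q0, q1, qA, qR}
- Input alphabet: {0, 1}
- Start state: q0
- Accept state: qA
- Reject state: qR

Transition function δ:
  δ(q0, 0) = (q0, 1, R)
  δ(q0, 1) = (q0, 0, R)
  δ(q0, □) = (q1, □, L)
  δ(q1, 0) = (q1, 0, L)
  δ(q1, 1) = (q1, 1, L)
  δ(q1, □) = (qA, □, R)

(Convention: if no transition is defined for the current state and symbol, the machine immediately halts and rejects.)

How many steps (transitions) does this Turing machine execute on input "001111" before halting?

Execution trace:
Initial: [q0]001111
Step 1: δ(q0, 0) = (q0, 1, R) → 1[q0]01111
Step 2: δ(q0, 0) = (q0, 1, R) → 11[q0]1111
Step 3: δ(q0, 1) = (q0, 0, R) → 110[q0]111
Step 4: δ(q0, 1) = (q0, 0, R) → 1100[q0]11
Step 5: δ(q0, 1) = (q0, 0, R) → 11000[q0]1
Step 6: δ(q0, 1) = (q0, 0, R) → 110000[q0]□
Step 7: δ(q0, □) = (q1, □, L) → 11000[q1]0□
Step 8: δ(q1, 0) = (q1, 0, L) → 1100[q1]00□
Step 9: δ(q1, 0) = (q1, 0, L) → 110[q1]000□
Step 10: δ(q1, 0) = (q1, 0, L) → 11[q1]0000□
Step 11: δ(q1, 0) = (q1, 0, L) → 1[q1]10000□
Step 12: δ(q1, 1) = (q1, 1, L) → [q1]110000□
Step 13: δ(q1, 1) = (q1, 1, L) → [q1]□110000□
Step 14: δ(q1, □) = (qA, □, R) → □[qA]110000□

The machine reaches the accept state qA and halts.

The machine executed 14 steps before halting.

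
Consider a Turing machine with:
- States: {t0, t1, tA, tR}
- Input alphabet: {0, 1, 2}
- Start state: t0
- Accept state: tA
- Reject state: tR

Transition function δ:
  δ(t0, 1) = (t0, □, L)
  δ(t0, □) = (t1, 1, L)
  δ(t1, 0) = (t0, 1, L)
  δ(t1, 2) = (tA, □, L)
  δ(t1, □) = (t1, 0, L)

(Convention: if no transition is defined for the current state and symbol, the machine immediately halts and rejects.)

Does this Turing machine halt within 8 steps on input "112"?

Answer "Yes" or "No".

Execution trace:
Initial: [t0]112
Step 1: δ(t0, 1) = (t0, □, L) → [t0]□□12
Step 2: δ(t0, □) = (t1, 1, L) → [t1]□1□12
Step 3: δ(t1, □) = (t1, 0, L) → [t1]□01□12
Step 4: δ(t1, □) = (t1, 0, L) → [t1]□001□12
Step 5: δ(t1, □) = (t1, 0, L) → [t1]□0001□12
Step 6: δ(t1, □) = (t1, 0, L) → [t1]□00001□12
Step 7: δ(t1, □) = (t1, 0, L) → [t1]□000001□12
Step 8: δ(t1, □) = (t1, 0, L) → [t1]□0000001□12

The machine has not reached a halting state after 8 steps.
The machine did not halt within the 8-step bound.

Answer: No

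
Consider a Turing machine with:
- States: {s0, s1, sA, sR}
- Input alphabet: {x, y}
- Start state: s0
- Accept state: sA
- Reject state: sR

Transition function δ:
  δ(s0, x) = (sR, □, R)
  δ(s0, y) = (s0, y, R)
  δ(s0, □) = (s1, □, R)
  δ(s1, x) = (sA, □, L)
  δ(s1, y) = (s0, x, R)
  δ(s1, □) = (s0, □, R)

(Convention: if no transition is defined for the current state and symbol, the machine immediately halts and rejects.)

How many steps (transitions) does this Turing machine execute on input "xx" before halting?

Execution trace:
Initial: [s0]xx
Step 1: δ(s0, x) = (sR, □, R) → □[sR]x

The machine reaches the reject state sR and halts.

The machine executed 1 step before halting.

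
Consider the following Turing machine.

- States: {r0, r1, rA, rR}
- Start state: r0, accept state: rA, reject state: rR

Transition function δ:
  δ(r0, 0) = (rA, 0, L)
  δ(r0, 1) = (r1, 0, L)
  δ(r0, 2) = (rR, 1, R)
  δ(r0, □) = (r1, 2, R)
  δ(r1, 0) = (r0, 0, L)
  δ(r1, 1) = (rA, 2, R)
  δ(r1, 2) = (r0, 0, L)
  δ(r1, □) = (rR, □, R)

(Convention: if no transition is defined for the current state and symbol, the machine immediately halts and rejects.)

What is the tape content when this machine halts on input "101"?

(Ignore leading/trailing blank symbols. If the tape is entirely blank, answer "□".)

Execution trace:
Initial: [r0]101
Step 1: δ(r0, 1) = (r1, 0, L) → [r1]□001
Step 2: δ(r1, □) = (rR, □, R) → □[rR]001

The machine reaches the reject state rR and halts.

Final tape (ignoring leading/trailing blanks): 001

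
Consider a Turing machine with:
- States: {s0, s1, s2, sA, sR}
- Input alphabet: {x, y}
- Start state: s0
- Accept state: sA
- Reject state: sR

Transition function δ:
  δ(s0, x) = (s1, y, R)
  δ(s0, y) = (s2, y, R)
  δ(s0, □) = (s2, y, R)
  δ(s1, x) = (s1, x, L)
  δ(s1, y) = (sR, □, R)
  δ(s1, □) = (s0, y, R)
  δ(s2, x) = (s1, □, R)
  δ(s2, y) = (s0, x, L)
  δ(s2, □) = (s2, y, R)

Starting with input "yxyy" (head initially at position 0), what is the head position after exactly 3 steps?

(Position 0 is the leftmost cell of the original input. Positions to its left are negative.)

Execution trace (head position shown):
Step 0: [s0]yxyy  (head at position 0)
Step 1: move right → y[s2]xyy  (head at position 1)
Step 2: move right → y□[s1]yy  (head at position 2)
Step 3: move right → y□□[sR]y  (head at position 3)

After 3 steps, the head is at position 3.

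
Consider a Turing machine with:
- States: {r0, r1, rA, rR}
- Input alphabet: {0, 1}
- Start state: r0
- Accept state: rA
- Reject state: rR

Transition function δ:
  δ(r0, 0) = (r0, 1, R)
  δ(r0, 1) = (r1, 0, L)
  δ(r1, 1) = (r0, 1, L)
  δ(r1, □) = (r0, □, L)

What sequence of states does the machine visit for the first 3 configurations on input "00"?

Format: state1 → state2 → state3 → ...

Execution trace:
Initial: [r0]00
Step 1: δ(r0, 0) = (r0, 1, R) → 1[r0]0
Step 2: δ(r0, 0) = (r0, 1, R) → 11[r0]□

No transition is defined for δ(r0, □). By convention the machine halts and rejects.

State sequence: r0 → r0 → r0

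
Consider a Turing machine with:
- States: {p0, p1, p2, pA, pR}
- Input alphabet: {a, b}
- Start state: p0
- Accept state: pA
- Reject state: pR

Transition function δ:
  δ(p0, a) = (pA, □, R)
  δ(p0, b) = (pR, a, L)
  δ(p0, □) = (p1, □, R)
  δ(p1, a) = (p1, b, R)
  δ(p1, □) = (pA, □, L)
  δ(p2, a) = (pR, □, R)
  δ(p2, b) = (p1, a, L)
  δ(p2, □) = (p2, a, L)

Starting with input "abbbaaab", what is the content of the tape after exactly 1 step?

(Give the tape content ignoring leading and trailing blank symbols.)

Execution trace:
Initial: [p0]abbbaaab
Step 1: δ(p0, a) = (pA, □, R) → □[pA]bbbaaab

The machine reaches the accept state pA and halts.

After 1 step, the tape (ignoring leading/trailing blanks) is: bbbaaab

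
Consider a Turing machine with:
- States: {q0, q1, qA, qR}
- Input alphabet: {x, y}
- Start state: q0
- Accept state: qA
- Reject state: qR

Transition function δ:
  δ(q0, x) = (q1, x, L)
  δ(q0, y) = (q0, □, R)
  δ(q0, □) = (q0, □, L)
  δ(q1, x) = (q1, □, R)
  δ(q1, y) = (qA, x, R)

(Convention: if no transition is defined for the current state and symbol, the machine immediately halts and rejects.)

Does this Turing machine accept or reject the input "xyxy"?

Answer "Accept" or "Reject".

Execution trace:
Initial: [q0]xyxy
Step 1: δ(q0, x) = (q1, x, L) → [q1]□xyxy

No transition is defined for δ(q1, □). By convention the machine halts and rejects.

Answer: Reject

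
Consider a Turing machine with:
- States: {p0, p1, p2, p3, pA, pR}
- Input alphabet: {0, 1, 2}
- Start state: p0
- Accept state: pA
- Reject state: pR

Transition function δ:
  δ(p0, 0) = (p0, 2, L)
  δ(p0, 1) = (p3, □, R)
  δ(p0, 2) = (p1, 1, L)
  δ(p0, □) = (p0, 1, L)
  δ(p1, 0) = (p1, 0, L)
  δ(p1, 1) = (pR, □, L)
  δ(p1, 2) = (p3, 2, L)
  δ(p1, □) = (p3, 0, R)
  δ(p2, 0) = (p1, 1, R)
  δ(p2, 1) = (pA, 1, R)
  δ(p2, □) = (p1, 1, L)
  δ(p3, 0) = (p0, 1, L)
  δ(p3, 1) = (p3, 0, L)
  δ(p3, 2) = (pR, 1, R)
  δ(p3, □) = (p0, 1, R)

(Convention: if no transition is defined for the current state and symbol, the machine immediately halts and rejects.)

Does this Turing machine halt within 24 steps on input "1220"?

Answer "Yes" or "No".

Execution trace:
Initial: [p0]1220
Step 1: δ(p0, 1) = (p3, □, R) → □[p3]220
Step 2: δ(p3, 2) = (pR, 1, R) → □1[pR]20

The machine reaches the reject state pR and halts.
The machine halted after 2 steps (within the 24-step bound).

Answer: Yes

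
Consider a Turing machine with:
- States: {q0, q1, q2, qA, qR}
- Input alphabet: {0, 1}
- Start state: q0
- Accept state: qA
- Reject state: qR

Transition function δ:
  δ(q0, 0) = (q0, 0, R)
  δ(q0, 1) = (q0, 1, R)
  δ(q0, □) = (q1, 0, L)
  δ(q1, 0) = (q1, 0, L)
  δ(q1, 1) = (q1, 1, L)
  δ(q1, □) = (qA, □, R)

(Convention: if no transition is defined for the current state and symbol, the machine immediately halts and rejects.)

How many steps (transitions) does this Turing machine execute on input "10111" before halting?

Execution trace:
Initial: [q0]10111
Step 1: δ(q0, 1) = (q0, 1, R) → 1[q0]0111
Step 2: δ(q0, 0) = (q0, 0, R) → 10[q0]111
Step 3: δ(q0, 1) = (q0, 1, R) → 101[q0]11
Step 4: δ(q0, 1) = (q0, 1, R) → 1011[q0]1
Step 5: δ(q0, 1) = (q0, 1, R) → 10111[q0]□
Step 6: δ(q0, □) = (q1, 0, L) → 1011[q1]10
Step 7: δ(q1, 1) = (q1, 1, L) → 101[q1]110
Step 8: δ(q1, 1) = (q1, 1, L) → 10[q1]1110
Step 9: δ(q1, 1) = (q1, 1, L) → 1[q1]01110
Step 10: δ(q1, 0) = (q1, 0, L) → [q1]101110
Step 11: δ(q1, 1) = (q1, 1, L) → [q1]□101110
Step 12: δ(q1, □) = (qA, □, R) → □[qA]101110

The machine reaches the accept state qA and halts.

The machine executed 12 steps before halting.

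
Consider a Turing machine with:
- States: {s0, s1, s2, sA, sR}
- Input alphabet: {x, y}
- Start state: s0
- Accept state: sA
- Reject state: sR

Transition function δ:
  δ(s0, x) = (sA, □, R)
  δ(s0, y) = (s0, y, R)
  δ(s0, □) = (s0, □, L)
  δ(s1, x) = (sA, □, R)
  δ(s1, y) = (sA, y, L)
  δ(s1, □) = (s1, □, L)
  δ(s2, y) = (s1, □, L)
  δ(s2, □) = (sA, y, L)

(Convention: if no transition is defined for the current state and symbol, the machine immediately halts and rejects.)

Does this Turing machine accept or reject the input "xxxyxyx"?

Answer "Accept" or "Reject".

Execution trace:
Initial: [s0]xxxyxyx
Step 1: δ(s0, x) = (sA, □, R) → □[sA]xxyxyx

The machine reaches the accept state sA and halts.

Answer: Accept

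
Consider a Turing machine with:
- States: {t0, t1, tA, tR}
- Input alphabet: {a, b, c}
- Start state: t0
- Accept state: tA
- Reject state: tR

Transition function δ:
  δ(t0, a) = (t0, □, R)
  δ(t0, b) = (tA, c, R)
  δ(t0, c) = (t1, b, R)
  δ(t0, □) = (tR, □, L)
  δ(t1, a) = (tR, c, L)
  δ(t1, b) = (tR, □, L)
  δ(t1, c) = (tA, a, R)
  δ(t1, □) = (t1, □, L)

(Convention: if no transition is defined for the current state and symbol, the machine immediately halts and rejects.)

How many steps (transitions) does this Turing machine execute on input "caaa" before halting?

Execution trace:
Initial: [t0]caaa
Step 1: δ(t0, c) = (t1, b, R) → b[t1]aaa
Step 2: δ(t1, a) = (tR, c, L) → [tR]bcaa

The machine reaches the reject state tR and halts.

The machine executed 2 steps before halting.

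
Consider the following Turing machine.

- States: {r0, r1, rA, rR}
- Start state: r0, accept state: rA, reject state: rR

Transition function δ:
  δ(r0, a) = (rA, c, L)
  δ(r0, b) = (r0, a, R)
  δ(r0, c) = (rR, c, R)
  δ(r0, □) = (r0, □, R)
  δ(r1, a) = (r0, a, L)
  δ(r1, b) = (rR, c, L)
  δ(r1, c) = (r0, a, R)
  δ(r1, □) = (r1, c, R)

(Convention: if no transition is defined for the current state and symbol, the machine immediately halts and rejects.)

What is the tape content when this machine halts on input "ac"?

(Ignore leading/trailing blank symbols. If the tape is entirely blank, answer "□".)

Execution trace:
Initial: [r0]ac
Step 1: δ(r0, a) = (rA, c, L) → [rA]□cc

The machine reaches the accept state rA and halts.

Final tape (ignoring leading/trailing blanks): cc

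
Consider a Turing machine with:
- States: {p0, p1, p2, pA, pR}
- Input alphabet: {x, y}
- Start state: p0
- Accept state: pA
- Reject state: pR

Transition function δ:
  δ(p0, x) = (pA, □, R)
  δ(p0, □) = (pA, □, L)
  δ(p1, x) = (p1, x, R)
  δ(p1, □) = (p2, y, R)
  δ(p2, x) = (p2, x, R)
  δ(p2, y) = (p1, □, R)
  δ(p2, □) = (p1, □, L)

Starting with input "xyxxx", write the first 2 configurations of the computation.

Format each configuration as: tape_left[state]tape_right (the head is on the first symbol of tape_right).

Transitions applied:
Step 1: δ(p0, x) = (pA, □, R)

The first 2 configurations are:
[p0]xyxxx ⊢ □[pA]yxxx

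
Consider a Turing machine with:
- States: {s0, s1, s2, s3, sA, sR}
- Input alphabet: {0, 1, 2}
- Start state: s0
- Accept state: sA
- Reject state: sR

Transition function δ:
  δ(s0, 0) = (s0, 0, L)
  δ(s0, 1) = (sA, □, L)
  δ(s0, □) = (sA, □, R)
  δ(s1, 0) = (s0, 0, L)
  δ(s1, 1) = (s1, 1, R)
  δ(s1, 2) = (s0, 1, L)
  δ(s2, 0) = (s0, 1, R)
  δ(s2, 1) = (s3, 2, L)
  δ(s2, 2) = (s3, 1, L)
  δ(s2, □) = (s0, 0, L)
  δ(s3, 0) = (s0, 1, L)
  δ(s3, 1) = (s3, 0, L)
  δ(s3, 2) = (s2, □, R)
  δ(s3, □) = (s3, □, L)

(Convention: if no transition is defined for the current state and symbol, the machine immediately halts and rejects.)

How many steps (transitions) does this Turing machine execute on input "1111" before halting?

Execution trace:
Initial: [s0]1111
Step 1: δ(s0, 1) = (sA, □, L) → [sA]□□111

The machine reaches the accept state sA and halts.

The machine executed 1 step before halting.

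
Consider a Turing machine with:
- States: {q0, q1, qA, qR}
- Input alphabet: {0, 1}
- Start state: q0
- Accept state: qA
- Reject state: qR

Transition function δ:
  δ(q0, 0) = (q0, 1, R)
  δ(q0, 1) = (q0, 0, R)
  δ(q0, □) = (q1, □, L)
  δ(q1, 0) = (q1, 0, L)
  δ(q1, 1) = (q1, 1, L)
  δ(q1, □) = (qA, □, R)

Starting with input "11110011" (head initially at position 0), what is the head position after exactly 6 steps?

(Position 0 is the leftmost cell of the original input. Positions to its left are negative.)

Execution trace (head position shown):
Step 0: [q0]11110011  (head at position 0)
Step 1: move right → 0[q0]1110011  (head at position 1)
Step 2: move right → 00[q0]110011  (head at position 2)
Step 3: move right → 000[q0]10011  (head at position 3)
Step 4: move right → 0000[q0]0011  (head at position 4)
Step 5: move right → 00001[q0]011  (head at position 5)
Step 6: move right → 000011[q0]11  (head at position 6)

After 6 steps, the head is at position 6.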